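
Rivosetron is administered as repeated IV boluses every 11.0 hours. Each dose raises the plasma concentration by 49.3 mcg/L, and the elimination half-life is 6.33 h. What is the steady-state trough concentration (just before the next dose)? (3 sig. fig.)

k = ln 2 / 6.33 = 0.1095 h⁻¹
Fraction remaining after one interval: e^(−kτ) = e^(−0.1095 × 11.0) = 0.2998
R = 1 / (1 − 0.2998) = 1.428
Css,max = 49.3 × 1.428 = 70.41 mcg/L
Css,min = Css,max × e^(−kτ) = 70.41 × 0.2998 ≈ 21.1 mcg/L

21.1 mcg/L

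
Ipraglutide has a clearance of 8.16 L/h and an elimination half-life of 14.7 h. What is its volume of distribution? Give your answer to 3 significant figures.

k = ln 2 / t½ = ln 2 / 14.7 = 0.04715 h⁻¹
V = CL / k = 8.16 / 0.04715 ≈ 173 L

173 L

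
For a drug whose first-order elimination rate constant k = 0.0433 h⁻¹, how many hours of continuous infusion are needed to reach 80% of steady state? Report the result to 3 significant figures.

f = 1 − e^(−kt)  ⇒  t = −ln(1 − f) / k
t = −ln(1 − 0.8) / 0.04330 = 1.609 / 0.04330 ≈ 37.2 hours

37.2 hours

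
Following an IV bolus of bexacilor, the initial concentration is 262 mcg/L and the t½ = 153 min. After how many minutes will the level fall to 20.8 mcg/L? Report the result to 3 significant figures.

k = ln 2 / 153 = 0.004530 min⁻¹
C(t) = C₀ e^(−kt)  ⇒  t = ln(C₀/C) / k
t = ln(262/20.8) / 0.004530 = 2.533 / 0.004530 ≈ 559 minutes

559 minutes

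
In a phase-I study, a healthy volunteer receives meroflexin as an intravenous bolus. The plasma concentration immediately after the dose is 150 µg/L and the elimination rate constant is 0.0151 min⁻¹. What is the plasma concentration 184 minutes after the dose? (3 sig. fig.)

C(t) = C₀ e^(−kt) = 150 × e^(−0.01510 × 184) = 150 × e^(−2.778) = 150 × 0.06214 ≈ 9.32 µg/L

9.32 µg/L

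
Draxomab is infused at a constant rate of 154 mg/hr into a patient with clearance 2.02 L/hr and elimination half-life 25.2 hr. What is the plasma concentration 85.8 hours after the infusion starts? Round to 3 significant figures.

69.0 µg/mL

Css = rate / CL = 154 / 2.02 = 76.24 µg/mL
k = ln 2 / 25.2 = 0.02751 hr⁻¹
C(t) = Css (1 − e^(−kt)) = 76.24 × (1 − e^(−2.360)) = 76.24 × 0.9056 ≈ 69.0 µg/mL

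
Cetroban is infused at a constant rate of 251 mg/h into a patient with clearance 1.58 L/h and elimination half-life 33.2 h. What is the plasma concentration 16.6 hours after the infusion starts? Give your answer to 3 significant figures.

46.5 µg/mL

Css = rate / CL = 251 / 1.58 = 158.9 µg/mL
k = ln 2 / 33.2 = 0.02088 h⁻¹
C(t) = Css (1 − e^(−kt)) = 158.9 × (1 − e^(−0.3466)) = 158.9 × 0.2929 ≈ 46.5 µg/mL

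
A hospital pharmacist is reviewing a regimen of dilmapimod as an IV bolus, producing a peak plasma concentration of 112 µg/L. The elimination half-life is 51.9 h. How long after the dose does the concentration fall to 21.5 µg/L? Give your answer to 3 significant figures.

124 hours

k = ln 2 / 51.9 = 0.01336 h⁻¹
C(t) = C₀ e^(−kt)  ⇒  t = ln(C₀/C) / k
t = ln(112/21.5) / 0.01336 = 1.650 / 0.01336 ≈ 124 hours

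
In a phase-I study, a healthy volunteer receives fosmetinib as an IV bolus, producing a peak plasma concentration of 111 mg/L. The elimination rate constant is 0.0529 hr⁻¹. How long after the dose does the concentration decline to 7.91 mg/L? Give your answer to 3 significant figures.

C(t) = C₀ e^(−kt)  ⇒  t = ln(C₀/C) / k
t = ln(111/7.91) / 0.05290 = 2.641 / 0.05290 ≈ 49.9 hours

49.9 hours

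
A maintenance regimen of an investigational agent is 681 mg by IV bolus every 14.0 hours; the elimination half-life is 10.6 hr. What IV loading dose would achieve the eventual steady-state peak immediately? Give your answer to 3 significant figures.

k = ln 2 / 10.6 = 0.06539 hr⁻¹
Accumulation ratio R = 1 / (1 − e^(−kτ)) = 1 / (1 − e^(−0.06539×14.0)) = 1 / (1 − 0.4003) = 1.668
Loading dose = maintenance dose × R = 681 × 1.668 ≈ 1140 mg

1140 mg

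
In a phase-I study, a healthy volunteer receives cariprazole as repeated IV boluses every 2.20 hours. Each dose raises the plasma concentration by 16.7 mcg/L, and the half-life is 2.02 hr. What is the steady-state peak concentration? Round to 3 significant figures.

k = ln 2 / 2.02 = 0.3431 hr⁻¹
Fraction remaining after one interval: e^(−kτ) = e^(−0.3431 × 2.20) = 0.4701
R = 1 / (1 − 0.4701) = 1.887
Css,max = 16.7 × 1.887 ≈ 31.5 mcg/L

31.5 mcg/L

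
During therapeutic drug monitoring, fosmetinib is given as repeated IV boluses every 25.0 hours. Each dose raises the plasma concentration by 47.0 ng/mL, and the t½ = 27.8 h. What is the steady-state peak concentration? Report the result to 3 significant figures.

101 ng/mL

k = ln 2 / 27.8 = 0.02493 h⁻¹
Fraction remaining after one interval: e^(−kτ) = e^(−0.02493 × 25.0) = 0.5362
R = 1 / (1 − 0.5362) = 2.156
Css,max = 47.0 × 2.156 ≈ 101 ng/mL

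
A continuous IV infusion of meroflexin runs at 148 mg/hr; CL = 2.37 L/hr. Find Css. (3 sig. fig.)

Css = infusion rate / CL = 148 / 2.37 ≈ 62.4 mg/L

62.4 mg/L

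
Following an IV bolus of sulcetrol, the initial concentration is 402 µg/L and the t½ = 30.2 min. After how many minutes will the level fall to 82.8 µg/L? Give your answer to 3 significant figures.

k = ln 2 / 30.2 = 0.02295 min⁻¹
C(t) = C₀ e^(−kt)  ⇒  t = ln(C₀/C) / k
t = ln(402/82.8) / 0.02295 = 1.580 / 0.02295 ≈ 68.8 minutes

68.8 minutes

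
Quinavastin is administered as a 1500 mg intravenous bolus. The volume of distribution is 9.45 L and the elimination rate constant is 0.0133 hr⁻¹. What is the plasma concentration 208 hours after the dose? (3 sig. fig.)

9.98 µg/mL

C₀ = dose / V = 1500 / 9.45 = 158.7 µg/mL
C(t) = C₀ e^(−kt) = 158.7 × e^(−0.01330 × 208) = 158.7 × e^(−2.766) = 158.7 × 0.06289 ≈ 9.98 µg/mL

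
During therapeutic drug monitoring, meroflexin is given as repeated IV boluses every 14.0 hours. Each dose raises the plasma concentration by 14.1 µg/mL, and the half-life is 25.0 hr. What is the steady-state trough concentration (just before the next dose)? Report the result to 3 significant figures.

29.7 µg/mL

k = ln 2 / 25.0 = 0.02773 hr⁻¹
Fraction remaining after one interval: e^(−kτ) = e^(−0.02773 × 14.0) = 0.6783
R = 1 / (1 − 0.6783) = 3.109
Css,max = 14.1 × 3.109 = 43.83 µg/mL
Css,min = Css,max × e^(−kτ) = 43.83 × 0.6783 ≈ 29.7 µg/mL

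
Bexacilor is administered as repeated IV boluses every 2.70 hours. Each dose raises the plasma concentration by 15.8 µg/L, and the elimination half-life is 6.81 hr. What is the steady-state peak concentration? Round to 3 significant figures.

k = ln 2 / 6.81 = 0.1018 hr⁻¹
Fraction remaining after one interval: e^(−kτ) = e^(−0.1018 × 2.70) = 0.7597
R = 1 / (1 − 0.7597) = 4.162
Css,max = 15.8 × 4.162 ≈ 65.8 µg/L

65.8 µg/L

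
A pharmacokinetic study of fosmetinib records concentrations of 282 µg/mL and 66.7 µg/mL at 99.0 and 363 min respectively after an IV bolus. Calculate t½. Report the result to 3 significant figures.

k = ln(C₁/C₂) / (t₂ − t₁) = ln(282/66.7) / (363 − 99.0)
  = 1.442 / 264.0 = 0.005461 min⁻¹
t½ = ln 2 / k = ln 2 / 0.005461 ≈ 127 minutes

127 minutes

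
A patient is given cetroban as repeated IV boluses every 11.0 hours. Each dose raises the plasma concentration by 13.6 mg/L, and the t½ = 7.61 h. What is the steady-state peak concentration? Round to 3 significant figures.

k = ln 2 / 7.61 = 0.09108 h⁻¹
Fraction remaining after one interval: e^(−kτ) = e^(−0.09108 × 11.0) = 0.3672
R = 1 / (1 − 0.3672) = 1.580
Css,max = 13.6 × 1.580 ≈ 21.5 mg/L

21.5 mg/L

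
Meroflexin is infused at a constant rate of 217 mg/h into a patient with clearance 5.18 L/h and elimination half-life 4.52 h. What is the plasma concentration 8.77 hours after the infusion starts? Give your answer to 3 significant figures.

Css = rate / CL = 217 / 5.18 = 41.89 mg/L
k = ln 2 / 4.52 = 0.1534 h⁻¹
C(t) = Css (1 − e^(−kt)) = 41.89 × (1 − e^(−1.345)) = 41.89 × 0.7394 ≈ 31.0 mg/L

31.0 mg/L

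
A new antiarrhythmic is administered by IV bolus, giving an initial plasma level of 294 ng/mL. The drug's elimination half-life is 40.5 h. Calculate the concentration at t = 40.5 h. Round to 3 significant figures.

k = ln 2 / 40.5 = 0.01711 h⁻¹
40.5 h is 1.000 half-lives, so C = 294 × (1/2)^1.000 = 294 × 0.5000 ≈ 147 ng/mL

147 ng/mL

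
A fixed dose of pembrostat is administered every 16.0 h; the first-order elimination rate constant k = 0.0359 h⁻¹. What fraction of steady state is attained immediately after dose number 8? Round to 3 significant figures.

f_n = 1 − e^(−nkτ) = 1 − e^(−8 × 0.03590 × 16.0) = 1 − e^(−4.595) = 1 − 0.01010 ≈ 0.990

0.990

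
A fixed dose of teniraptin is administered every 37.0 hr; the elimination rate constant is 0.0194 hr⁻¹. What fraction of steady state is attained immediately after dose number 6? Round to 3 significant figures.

f_n = 1 − e^(−nkτ) = 1 − e^(−6 × 0.01940 × 37.0) = 1 − e^(−4.307) = 1 − 0.01348 ≈ 0.987

0.987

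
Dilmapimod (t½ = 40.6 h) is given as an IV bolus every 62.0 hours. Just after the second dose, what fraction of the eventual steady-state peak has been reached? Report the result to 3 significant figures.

k = ln 2 / 40.6 = 0.01707 h⁻¹
f_n = 1 − e^(−nkτ) = 1 − e^(−2 × 0.01707 × 62.0) = 1 − e^(−2.117) = 1 − 0.1204 ≈ 0.880

0.880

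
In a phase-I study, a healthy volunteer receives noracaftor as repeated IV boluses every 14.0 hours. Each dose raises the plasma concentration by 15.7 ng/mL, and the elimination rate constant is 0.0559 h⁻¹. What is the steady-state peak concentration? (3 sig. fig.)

28.9 ng/mL

Fraction remaining after one interval: e^(−kτ) = e^(−0.05590 × 14.0) = 0.4572
R = 1 / (1 − 0.4572) = 1.842
Css,max = 15.7 × 1.842 ≈ 28.9 ng/mL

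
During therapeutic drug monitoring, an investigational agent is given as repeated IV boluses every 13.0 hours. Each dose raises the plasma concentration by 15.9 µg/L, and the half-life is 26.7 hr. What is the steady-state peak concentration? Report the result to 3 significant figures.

55.5 µg/L

k = ln 2 / 26.7 = 0.02596 hr⁻¹
Fraction remaining after one interval: e^(−kτ) = e^(−0.02596 × 13.0) = 0.7136
R = 1 / (1 − 0.7136) = 3.491
Css,max = 15.9 × 3.491 ≈ 55.5 µg/L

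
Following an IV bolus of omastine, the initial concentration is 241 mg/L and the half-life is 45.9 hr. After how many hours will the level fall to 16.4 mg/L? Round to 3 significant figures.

k = ln 2 / 45.9 = 0.01510 hr⁻¹
C(t) = C₀ e^(−kt)  ⇒  t = ln(C₀/C) / k
t = ln(241/16.4) / 0.01510 = 2.688 / 0.01510 ≈ 178 hours

178 hours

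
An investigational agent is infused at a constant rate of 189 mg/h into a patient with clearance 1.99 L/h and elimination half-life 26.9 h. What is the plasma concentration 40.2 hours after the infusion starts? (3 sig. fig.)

Css = rate / CL = 189 / 1.99 = 94.97 mg/L
k = ln 2 / 26.9 = 0.02577 h⁻¹
C(t) = Css (1 − e^(−kt)) = 94.97 × (1 − e^(−1.036)) = 94.97 × 0.6451 ≈ 61.3 mg/L

61.3 mg/L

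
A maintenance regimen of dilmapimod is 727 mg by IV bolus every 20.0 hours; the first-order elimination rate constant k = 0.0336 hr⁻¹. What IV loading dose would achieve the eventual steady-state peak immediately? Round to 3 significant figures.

Accumulation ratio R = 1 / (1 − e^(−kτ)) = 1 / (1 − e^(−0.03360×20.0)) = 1 / (1 − 0.5107) = 2.044
Loading dose = maintenance dose × R = 727 × 2.044 ≈ 1490 mg

1490 mg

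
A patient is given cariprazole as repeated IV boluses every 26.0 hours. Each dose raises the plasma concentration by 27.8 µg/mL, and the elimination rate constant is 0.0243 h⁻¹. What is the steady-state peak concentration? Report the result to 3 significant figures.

59.4 µg/mL

Fraction remaining after one interval: e^(−kτ) = e^(−0.02430 × 26.0) = 0.5316
R = 1 / (1 − 0.5316) = 2.135
Css,max = 27.8 × 2.135 ≈ 59.4 µg/mL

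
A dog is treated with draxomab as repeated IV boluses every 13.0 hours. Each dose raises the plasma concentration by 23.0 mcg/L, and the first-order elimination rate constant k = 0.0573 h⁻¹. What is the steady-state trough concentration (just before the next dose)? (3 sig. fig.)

Fraction remaining after one interval: e^(−kτ) = e^(−0.05730 × 13.0) = 0.4748
R = 1 / (1 − 0.4748) = 1.904
Css,max = 23.0 × 1.904 = 43.79 mcg/L
Css,min = Css,max × e^(−kτ) = 43.79 × 0.4748 ≈ 20.8 mcg/L

20.8 mcg/L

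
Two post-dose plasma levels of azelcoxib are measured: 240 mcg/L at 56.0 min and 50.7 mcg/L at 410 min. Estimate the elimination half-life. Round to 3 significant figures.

k = ln(C₁/C₂) / (t₂ − t₁) = ln(240/50.7) / (410 − 56.0)
  = 1.555 / 354.0 = 0.004392 min⁻¹
t½ = ln 2 / k = ln 2 / 0.004392 ≈ 158 minutes

158 minutes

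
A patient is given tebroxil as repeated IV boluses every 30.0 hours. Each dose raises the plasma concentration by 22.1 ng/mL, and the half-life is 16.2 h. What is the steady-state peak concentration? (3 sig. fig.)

30.6 ng/mL

k = ln 2 / 16.2 = 0.04279 h⁻¹
Fraction remaining after one interval: e^(−kτ) = e^(−0.04279 × 30.0) = 0.2770
R = 1 / (1 − 0.2770) = 1.383
Css,max = 22.1 × 1.383 ≈ 30.6 ng/mL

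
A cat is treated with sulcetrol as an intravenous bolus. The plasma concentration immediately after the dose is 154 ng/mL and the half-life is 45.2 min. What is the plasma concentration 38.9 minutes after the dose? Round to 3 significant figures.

k = ln 2 / 45.2 = 0.01534 min⁻¹
38.9 min is 0.8606 half-lives, so C = 154 × (1/2)^0.8606 = 154 × 0.5507 ≈ 84.8 ng/mL

84.8 ng/mL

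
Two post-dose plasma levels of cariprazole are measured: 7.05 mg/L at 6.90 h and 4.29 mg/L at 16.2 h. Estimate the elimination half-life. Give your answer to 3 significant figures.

13.0 hours

k = ln(C₁/C₂) / (t₂ − t₁) = ln(7.05/4.29) / (16.2 − 6.90)
  = 0.4967 / 9.300 = 0.05341 h⁻¹
t½ = ln 2 / k = ln 2 / 0.05341 ≈ 13.0 hours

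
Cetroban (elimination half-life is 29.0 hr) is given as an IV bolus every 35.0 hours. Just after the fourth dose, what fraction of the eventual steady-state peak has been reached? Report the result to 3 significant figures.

0.965

k = ln 2 / 29.0 = 0.02390 hr⁻¹
f_n = 1 − e^(−nkτ) = 1 − e^(−4 × 0.02390 × 35.0) = 1 − e^(−3.346) = 1 − 0.03522 ≈ 0.965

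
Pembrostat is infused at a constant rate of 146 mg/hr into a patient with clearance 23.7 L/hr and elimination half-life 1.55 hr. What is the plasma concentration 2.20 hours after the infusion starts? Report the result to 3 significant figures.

Css = rate / CL = 146 / 23.7 = 6.160 mg/L
k = ln 2 / 1.55 = 0.4472 hr⁻¹
C(t) = Css (1 − e^(−kt)) = 6.160 × (1 − e^(−0.9838)) = 6.160 × 0.6261 ≈ 3.86 mg/L

3.86 mg/L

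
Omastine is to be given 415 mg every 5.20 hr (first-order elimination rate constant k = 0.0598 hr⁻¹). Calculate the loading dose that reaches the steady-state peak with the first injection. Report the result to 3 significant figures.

Accumulation ratio R = 1 / (1 − e^(−kτ)) = 1 / (1 − e^(−0.05980×5.20)) = 1 / (1 − 0.7327) = 3.742
Loading dose = maintenance dose × R = 415 × 3.742 ≈ 1550 mg

1550 mg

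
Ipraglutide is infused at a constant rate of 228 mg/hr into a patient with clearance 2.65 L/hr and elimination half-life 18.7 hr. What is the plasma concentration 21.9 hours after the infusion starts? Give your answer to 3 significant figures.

47.8 mg/L

Css = rate / CL = 228 / 2.65 = 86.04 mg/L
k = ln 2 / 18.7 = 0.03707 hr⁻¹
C(t) = Css (1 − e^(−kt)) = 86.04 × (1 − e^(−0.8118)) = 86.04 × 0.5559 ≈ 47.8 mg/L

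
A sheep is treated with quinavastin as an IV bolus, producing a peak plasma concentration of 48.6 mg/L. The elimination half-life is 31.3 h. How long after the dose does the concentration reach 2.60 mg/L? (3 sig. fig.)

k = ln 2 / 31.3 = 0.02215 h⁻¹
C(t) = C₀ e^(−kt)  ⇒  t = ln(C₀/C) / k
t = ln(48.6/2.60) / 0.02215 = 2.928 / 0.02215 ≈ 132 hours

132 hours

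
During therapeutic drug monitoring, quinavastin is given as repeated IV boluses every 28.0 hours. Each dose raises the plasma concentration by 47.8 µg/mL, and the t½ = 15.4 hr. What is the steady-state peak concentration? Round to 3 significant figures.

66.7 µg/mL

k = ln 2 / 15.4 = 0.04501 hr⁻¹
Fraction remaining after one interval: e^(−kτ) = e^(−0.04501 × 28.0) = 0.2836
R = 1 / (1 − 0.2836) = 1.396
Css,max = 47.8 × 1.396 ≈ 66.7 µg/mL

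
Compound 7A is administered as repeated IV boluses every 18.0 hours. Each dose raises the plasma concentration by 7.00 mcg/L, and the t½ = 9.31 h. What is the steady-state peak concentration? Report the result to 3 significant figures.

k = ln 2 / 9.31 = 0.07445 h⁻¹
Fraction remaining after one interval: e^(−kτ) = e^(−0.07445 × 18.0) = 0.2618
R = 1 / (1 − 0.2618) = 1.355
Css,max = 7.00 × 1.355 ≈ 9.48 mcg/L

9.48 mcg/L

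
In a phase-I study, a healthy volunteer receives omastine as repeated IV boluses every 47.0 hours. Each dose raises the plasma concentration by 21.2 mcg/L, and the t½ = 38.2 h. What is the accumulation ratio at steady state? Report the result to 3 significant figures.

k = ln 2 / 38.2 = 0.01815 h⁻¹
Fraction remaining after one interval: e^(−kτ) = e^(−0.01815 × 47.0) = 0.4262
R = 1 / (1 − 0.4262) = 1 / 0.5738 ≈ 1.74

1.74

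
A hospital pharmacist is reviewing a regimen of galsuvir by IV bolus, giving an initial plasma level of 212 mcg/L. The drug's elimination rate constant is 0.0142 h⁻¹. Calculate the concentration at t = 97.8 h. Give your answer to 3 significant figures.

C(t) = C₀ e^(−kt) = 212 × e^(−0.01420 × 97.8) = 212 × e^(−1.389) = 212 × 0.2494 ≈ 52.9 mcg/L

52.9 mcg/L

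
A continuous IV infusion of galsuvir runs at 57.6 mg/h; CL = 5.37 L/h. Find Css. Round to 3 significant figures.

10.7 µg/mL

Css = infusion rate / CL = 57.6 / 5.37 ≈ 10.7 µg/mL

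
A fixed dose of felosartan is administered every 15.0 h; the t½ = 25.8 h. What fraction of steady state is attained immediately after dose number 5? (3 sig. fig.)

0.867

k = ln 2 / 25.8 = 0.02687 h⁻¹
f_n = 1 − e^(−nkτ) = 1 − e^(−5 × 0.02687 × 15.0) = 1 − e^(−2.015) = 1 − 0.1333 ≈ 0.867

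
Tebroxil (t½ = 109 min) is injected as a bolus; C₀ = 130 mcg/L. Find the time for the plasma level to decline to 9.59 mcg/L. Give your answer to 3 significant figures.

410 minutes

k = ln 2 / 109 = 0.006359 min⁻¹
C(t) = C₀ e^(−kt)  ⇒  t = ln(C₀/C) / k
t = ln(130/9.59) / 0.006359 = 2.607 / 0.006359 ≈ 410 minutes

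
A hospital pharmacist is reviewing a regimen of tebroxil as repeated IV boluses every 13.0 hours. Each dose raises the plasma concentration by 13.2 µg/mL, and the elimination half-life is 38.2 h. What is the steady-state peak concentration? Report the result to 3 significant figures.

k = ln 2 / 38.2 = 0.01815 h⁻¹
Fraction remaining after one interval: e^(−kτ) = e^(−0.01815 × 13.0) = 0.7899
R = 1 / (1 − 0.7899) = 4.759
Css,max = 13.2 × 4.759 ≈ 62.8 µg/mL

62.8 µg/mL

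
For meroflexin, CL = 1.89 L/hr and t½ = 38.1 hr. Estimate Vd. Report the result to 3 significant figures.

k = ln 2 / t½ = ln 2 / 38.1 = 0.01819 hr⁻¹
V = CL / k = 1.89 / 0.01819 ≈ 104 L

104 L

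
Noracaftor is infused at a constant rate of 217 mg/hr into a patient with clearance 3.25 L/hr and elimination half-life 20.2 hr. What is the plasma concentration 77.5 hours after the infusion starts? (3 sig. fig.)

Css = rate / CL = 217 / 3.25 = 66.77 mg/L
k = ln 2 / 20.2 = 0.03431 hr⁻¹
C(t) = Css (1 − e^(−kt)) = 66.77 × (1 − e^(−2.659)) = 66.77 × 0.9300 ≈ 62.1 mg/L

62.1 mg/L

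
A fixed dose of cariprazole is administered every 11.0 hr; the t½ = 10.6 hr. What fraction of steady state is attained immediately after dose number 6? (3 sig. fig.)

k = ln 2 / 10.6 = 0.06539 hr⁻¹
f_n = 1 − e^(−nkτ) = 1 − e^(−6 × 0.06539 × 11.0) = 1 − e^(−4.316) = 1 − 0.01336 ≈ 0.987

0.987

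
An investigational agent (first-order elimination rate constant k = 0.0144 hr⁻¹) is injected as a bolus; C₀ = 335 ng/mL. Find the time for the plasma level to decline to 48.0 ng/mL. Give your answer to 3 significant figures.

135 hours

C(t) = C₀ e^(−kt)  ⇒  t = ln(C₀/C) / k
t = ln(335/48.0) / 0.01440 = 1.943 / 0.01440 ≈ 135 hours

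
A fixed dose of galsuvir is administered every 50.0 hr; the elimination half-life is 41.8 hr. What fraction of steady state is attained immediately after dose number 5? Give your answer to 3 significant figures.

k = ln 2 / 41.8 = 0.01658 hr⁻¹
f_n = 1 − e^(−nkτ) = 1 − e^(−5 × 0.01658 × 50.0) = 1 − e^(−4.146) = 1 − 0.01583 ≈ 0.984

0.984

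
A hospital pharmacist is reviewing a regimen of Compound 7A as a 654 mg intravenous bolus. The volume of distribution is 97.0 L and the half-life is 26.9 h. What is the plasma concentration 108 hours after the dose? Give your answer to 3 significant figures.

0.417 mg/L

C₀ = dose / V = 654 / 97.0 = 6.742 mg/L
k = ln 2 / 26.9 = 0.02577 h⁻¹
C(t) = C₀ e^(−kt) = 6.742 × e^(−0.02577 × 108) = 6.742 × e^(−2.783) = 6.742 × 0.06186 ≈ 0.417 mg/L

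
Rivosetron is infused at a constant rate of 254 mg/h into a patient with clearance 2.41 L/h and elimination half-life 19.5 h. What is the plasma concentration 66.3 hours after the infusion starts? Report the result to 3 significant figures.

95.4 µg/mL

Css = rate / CL = 254 / 2.41 = 105.4 µg/mL
k = ln 2 / 19.5 = 0.03555 h⁻¹
C(t) = Css (1 − e^(−kt)) = 105.4 × (1 − e^(−2.357)) = 105.4 × 0.9053 ≈ 95.4 µg/mL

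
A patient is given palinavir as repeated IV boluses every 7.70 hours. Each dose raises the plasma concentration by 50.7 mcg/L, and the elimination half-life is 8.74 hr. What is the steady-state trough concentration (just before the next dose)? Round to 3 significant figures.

60.2 mcg/L

k = ln 2 / 8.74 = 0.07931 hr⁻¹
Fraction remaining after one interval: e^(−kτ) = e^(−0.07931 × 7.70) = 0.5430
R = 1 / (1 − 0.5430) = 2.188
Css,max = 50.7 × 2.188 = 110.9 mcg/L
Css,min = Css,max × e^(−kτ) = 110.9 × 0.5430 ≈ 60.2 mcg/L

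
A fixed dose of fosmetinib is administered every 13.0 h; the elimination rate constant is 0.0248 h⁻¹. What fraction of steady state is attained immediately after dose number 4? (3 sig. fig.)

f_n = 1 − e^(−nkτ) = 1 − e^(−4 × 0.02480 × 13.0) = 1 − e^(−1.290) = 1 − 0.2754 ≈ 0.725

0.725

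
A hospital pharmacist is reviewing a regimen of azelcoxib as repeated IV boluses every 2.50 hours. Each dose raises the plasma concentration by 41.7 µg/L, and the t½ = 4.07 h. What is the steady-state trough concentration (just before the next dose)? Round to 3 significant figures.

78.6 µg/L

k = ln 2 / 4.07 = 0.1703 h⁻¹
Fraction remaining after one interval: e^(−kτ) = e^(−0.1703 × 2.50) = 0.6533
R = 1 / (1 − 0.6533) = 2.884
Css,max = 41.7 × 2.884 = 120.3 µg/L
Css,min = Css,max × e^(−kτ) = 120.3 × 0.6533 ≈ 78.6 µg/L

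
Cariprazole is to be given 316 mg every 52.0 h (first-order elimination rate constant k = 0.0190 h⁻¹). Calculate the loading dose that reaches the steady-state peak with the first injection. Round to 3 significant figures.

Accumulation ratio R = 1 / (1 − e^(−kτ)) = 1 / (1 − e^(−0.01900×52.0)) = 1 / (1 − 0.3723) = 1.593
Loading dose = maintenance dose × R = 316 × 1.593 ≈ 503 mg

503 mg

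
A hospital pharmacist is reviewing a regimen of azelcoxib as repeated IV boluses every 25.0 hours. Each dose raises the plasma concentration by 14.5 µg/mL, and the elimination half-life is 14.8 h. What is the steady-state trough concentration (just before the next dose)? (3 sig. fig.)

k = ln 2 / 14.8 = 0.04683 h⁻¹
Fraction remaining after one interval: e^(−kτ) = e^(−0.04683 × 25.0) = 0.3101
R = 1 / (1 − 0.3101) = 1.449
Css,max = 14.5 × 1.449 = 21.02 µg/mL
Css,min = Css,max × e^(−kτ) = 21.02 × 0.3101 ≈ 6.52 µg/mL

6.52 µg/mL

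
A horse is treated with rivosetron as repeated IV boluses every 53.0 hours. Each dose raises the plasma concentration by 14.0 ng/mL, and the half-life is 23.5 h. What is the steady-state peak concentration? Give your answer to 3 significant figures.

k = ln 2 / 23.5 = 0.02950 h⁻¹
Fraction remaining after one interval: e^(−kτ) = e^(−0.02950 × 53.0) = 0.2095
R = 1 / (1 − 0.2095) = 1.265
Css,max = 14.0 × 1.265 ≈ 17.7 ng/mL

17.7 ng/mL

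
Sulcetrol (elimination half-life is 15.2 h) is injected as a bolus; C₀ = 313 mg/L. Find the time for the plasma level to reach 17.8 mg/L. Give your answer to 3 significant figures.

k = ln 2 / 15.2 = 0.04560 h⁻¹
C(t) = C₀ e^(−kt)  ⇒  t = ln(C₀/C) / k
t = ln(313/17.8) / 0.04560 = 2.867 / 0.04560 ≈ 62.9 hours

62.9 hours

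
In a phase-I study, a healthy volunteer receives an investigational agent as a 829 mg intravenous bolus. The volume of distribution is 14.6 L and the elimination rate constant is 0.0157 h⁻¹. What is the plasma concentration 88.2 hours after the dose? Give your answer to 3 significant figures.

C₀ = dose / V = 829 / 14.6 = 56.78 µg/mL
C(t) = C₀ e^(−kt) = 56.78 × e^(−0.01570 × 88.2) = 56.78 × e^(−1.385) = 56.78 × 0.2504 ≈ 14.2 µg/mL

14.2 µg/mL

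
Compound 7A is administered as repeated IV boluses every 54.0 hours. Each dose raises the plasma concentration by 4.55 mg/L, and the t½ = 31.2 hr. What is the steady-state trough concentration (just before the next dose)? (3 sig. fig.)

1.96 mg/L

k = ln 2 / 31.2 = 0.02222 hr⁻¹
Fraction remaining after one interval: e^(−kτ) = e^(−0.02222 × 54.0) = 0.3013
R = 1 / (1 − 0.3013) = 1.431
Css,max = 4.55 × 1.431 = 6.512 mg/L
Css,min = Css,max × e^(−kτ) = 6.512 × 0.3013 ≈ 1.96 mg/L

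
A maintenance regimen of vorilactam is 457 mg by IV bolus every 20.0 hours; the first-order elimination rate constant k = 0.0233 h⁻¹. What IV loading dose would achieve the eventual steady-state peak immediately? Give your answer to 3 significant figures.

Accumulation ratio R = 1 / (1 − e^(−kτ)) = 1 / (1 − e^(−0.02330×20.0)) = 1 / (1 − 0.6275) = 2.685
Loading dose = maintenance dose × R = 457 × 2.685 ≈ 1230 mg

1230 mg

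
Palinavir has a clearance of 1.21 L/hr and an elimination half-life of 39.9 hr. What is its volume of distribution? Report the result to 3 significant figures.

69.7 L

k = ln 2 / t½ = ln 2 / 39.9 = 0.01737 hr⁻¹
V = CL / k = 1.21 / 0.01737 ≈ 69.7 L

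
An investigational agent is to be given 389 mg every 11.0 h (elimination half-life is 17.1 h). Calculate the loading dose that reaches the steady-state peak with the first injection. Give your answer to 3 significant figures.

1080 mg

k = ln 2 / 17.1 = 0.04053 h⁻¹
Accumulation ratio R = 1 / (1 − e^(−kτ)) = 1 / (1 − e^(−0.04053×11.0)) = 1 / (1 − 0.6403) = 2.780
Loading dose = maintenance dose × R = 389 × 2.780 ≈ 1080 mg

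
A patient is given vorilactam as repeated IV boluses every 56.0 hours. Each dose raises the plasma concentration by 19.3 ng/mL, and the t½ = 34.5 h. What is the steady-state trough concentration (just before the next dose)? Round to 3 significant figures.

9.28 ng/mL

k = ln 2 / 34.5 = 0.02009 h⁻¹
Fraction remaining after one interval: e^(−kτ) = e^(−0.02009 × 56.0) = 0.3246
R = 1 / (1 − 0.3246) = 1.481
Css,max = 19.3 × 1.481 = 28.58 ng/mL
Css,min = Css,max × e^(−kτ) = 28.58 × 0.3246 ≈ 9.28 ng/mL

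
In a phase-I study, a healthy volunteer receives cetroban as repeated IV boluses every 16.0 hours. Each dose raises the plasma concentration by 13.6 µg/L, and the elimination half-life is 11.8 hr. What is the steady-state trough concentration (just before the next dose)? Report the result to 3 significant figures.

8.72 µg/L

k = ln 2 / 11.8 = 0.05874 hr⁻¹
Fraction remaining after one interval: e^(−kτ) = e^(−0.05874 × 16.0) = 0.3907
R = 1 / (1 − 0.3907) = 1.641
Css,max = 13.6 × 1.641 = 22.32 µg/L
Css,min = Css,max × e^(−kτ) = 22.32 × 0.3907 ≈ 8.72 µg/L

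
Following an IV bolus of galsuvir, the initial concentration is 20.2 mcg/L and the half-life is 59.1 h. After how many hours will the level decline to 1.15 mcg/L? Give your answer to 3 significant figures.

k = ln 2 / 59.1 = 0.01173 h⁻¹
C(t) = C₀ e^(−kt)  ⇒  t = ln(C₀/C) / k
t = ln(20.2/1.15) / 0.01173 = 2.866 / 0.01173 ≈ 244 hours

244 hours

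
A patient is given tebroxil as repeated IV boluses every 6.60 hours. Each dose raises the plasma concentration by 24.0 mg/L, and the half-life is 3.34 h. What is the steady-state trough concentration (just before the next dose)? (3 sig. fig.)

8.18 mg/L

k = ln 2 / 3.34 = 0.2075 h⁻¹
Fraction remaining after one interval: e^(−kτ) = e^(−0.2075 × 6.60) = 0.2542
R = 1 / (1 − 0.2542) = 1.341
Css,max = 24.0 × 1.341 = 32.18 mg/L
Css,min = Css,max × e^(−kτ) = 32.18 × 0.2542 ≈ 8.18 mg/L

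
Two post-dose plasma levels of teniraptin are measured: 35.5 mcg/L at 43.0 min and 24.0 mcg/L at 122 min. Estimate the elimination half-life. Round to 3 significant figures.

140 minutes

k = ln(C₁/C₂) / (t₂ − t₁) = ln(35.5/24.0) / (122 − 43.0)
  = 0.3915 / 79.00 = 0.004955 min⁻¹
t½ = ln 2 / k = ln 2 / 0.004955 ≈ 140 minutes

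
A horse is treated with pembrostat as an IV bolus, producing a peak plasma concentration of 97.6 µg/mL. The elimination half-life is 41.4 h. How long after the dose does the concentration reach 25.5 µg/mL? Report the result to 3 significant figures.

k = ln 2 / 41.4 = 0.01674 h⁻¹
C(t) = C₀ e^(−kt)  ⇒  t = ln(C₀/C) / k
t = ln(97.6/25.5) / 0.01674 = 1.342 / 0.01674 ≈ 80.2 hours

80.2 hours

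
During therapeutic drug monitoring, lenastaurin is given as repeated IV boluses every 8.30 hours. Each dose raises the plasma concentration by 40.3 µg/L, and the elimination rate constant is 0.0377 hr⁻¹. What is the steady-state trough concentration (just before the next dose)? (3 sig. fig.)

Fraction remaining after one interval: e^(−kτ) = e^(−0.03770 × 8.30) = 0.7313
R = 1 / (1 − 0.7313) = 3.722
Css,max = 40.3 × 3.722 = 150.0 µg/L
Css,min = Css,max × e^(−kτ) = 150.0 × 0.7313 ≈ 110 µg/L

110 µg/L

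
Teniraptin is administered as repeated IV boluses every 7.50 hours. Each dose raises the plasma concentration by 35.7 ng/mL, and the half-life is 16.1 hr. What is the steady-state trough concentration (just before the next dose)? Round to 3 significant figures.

93.7 ng/mL

k = ln 2 / 16.1 = 0.04305 hr⁻¹
Fraction remaining after one interval: e^(−kτ) = e^(−0.04305 × 7.50) = 0.7241
R = 1 / (1 − 0.7241) = 3.624
Css,max = 35.7 × 3.624 = 129.4 ng/mL
Css,min = Css,max × e^(−kτ) = 129.4 × 0.7241 ≈ 93.7 ng/mL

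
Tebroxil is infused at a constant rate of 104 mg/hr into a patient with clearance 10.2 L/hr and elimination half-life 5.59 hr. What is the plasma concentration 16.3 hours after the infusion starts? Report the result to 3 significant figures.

8.85 µg/mL

Css = rate / CL = 104 / 10.2 = 10.20 µg/mL
k = ln 2 / 5.59 = 0.1240 hr⁻¹
C(t) = Css (1 − e^(−kt)) = 10.20 × (1 − e^(−2.021)) = 10.20 × 0.8675 ≈ 8.85 µg/mL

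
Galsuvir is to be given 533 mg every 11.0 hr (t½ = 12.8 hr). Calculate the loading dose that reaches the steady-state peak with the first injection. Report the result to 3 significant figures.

k = ln 2 / 12.8 = 0.05415 hr⁻¹
Accumulation ratio R = 1 / (1 − e^(−kτ)) = 1 / (1 − e^(−0.05415×11.0)) = 1 / (1 − 0.5512) = 2.228
Loading dose = maintenance dose × R = 533 × 2.228 ≈ 1190 mg

1190 mg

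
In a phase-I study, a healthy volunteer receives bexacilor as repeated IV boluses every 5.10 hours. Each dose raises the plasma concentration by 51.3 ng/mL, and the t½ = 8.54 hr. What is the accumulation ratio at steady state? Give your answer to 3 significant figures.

k = ln 2 / 8.54 = 0.08116 hr⁻¹
Fraction remaining after one interval: e^(−kτ) = e^(−0.08116 × 5.10) = 0.6610
R = 1 / (1 − 0.6610) = 1 / 0.3390 ≈ 2.95

2.95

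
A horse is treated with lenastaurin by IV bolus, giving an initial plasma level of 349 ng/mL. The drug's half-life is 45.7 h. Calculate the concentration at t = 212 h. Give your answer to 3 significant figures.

k = ln 2 / 45.7 = 0.01517 h⁻¹
212 h is 4.639 half-lives, so C = 349 × (1/2)^4.639 = 349 × 0.04014 ≈ 14.0 ng/mL

14.0 ng/mL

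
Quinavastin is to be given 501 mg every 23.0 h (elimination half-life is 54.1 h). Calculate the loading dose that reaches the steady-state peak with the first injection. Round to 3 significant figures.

1960 mg

k = ln 2 / 54.1 = 0.01281 h⁻¹
Accumulation ratio R = 1 / (1 − e^(−kτ)) = 1 / (1 − e^(−0.01281×23.0)) = 1 / (1 − 0.7448) = 3.918
Loading dose = maintenance dose × R = 501 × 3.918 ≈ 1960 mg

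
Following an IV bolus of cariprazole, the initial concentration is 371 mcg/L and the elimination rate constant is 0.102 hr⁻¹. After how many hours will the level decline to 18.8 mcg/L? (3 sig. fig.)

C(t) = C₀ e^(−kt)  ⇒  t = ln(C₀/C) / k
t = ln(371/18.8) / 0.1020 = 2.982 / 0.1020 ≈ 29.2 hours

29.2 hours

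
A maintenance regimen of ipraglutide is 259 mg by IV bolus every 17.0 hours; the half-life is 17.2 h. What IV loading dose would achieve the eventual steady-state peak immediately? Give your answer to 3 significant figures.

k = ln 2 / 17.2 = 0.04030 h⁻¹
Accumulation ratio R = 1 / (1 − e^(−kτ)) = 1 / (1 − e^(−0.04030×17.0)) = 1 / (1 − 0.5040) = 2.016
Loading dose = maintenance dose × R = 259 × 2.016 ≈ 522 mg

522 mg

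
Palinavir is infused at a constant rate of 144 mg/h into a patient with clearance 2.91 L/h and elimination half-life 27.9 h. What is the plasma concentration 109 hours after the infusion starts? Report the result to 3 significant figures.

46.2 µg/mL

Css = rate / CL = 144 / 2.91 = 49.48 µg/mL
k = ln 2 / 27.9 = 0.02484 h⁻¹
C(t) = Css (1 − e^(−kt)) = 49.48 × (1 − e^(−2.708)) = 49.48 × 0.9333 ≈ 46.2 µg/mL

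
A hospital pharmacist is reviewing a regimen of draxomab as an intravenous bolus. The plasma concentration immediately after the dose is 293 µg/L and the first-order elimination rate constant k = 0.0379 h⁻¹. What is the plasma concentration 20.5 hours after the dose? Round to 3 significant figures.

135 µg/L

C(t) = C₀ e^(−kt) = 293 × e^(−0.03790 × 20.5) = 293 × e^(−0.7770) = 293 × 0.4598 ≈ 135 µg/L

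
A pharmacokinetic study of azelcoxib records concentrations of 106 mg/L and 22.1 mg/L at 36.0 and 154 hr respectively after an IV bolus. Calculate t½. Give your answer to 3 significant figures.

52.2 hours

k = ln(C₁/C₂) / (t₂ − t₁) = ln(106/22.1) / (154 − 36.0)
  = 1.568 / 118.0 = 0.01329 hr⁻¹
t½ = ln 2 / k = ln 2 / 0.01329 ≈ 52.2 hours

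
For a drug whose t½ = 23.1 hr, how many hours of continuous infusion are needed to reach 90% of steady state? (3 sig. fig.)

76.7 hours

k = ln 2 / 23.1 = 0.03001 hr⁻¹
f = 1 − e^(−kt)  ⇒  t = −ln(1 − f) / k
t = −ln(1 − 0.9) / 0.03001 = 2.303 / 0.03001 ≈ 76.7 hours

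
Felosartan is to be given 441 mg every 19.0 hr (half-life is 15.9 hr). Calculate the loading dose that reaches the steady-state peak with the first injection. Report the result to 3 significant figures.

783 mg

k = ln 2 / 15.9 = 0.04359 hr⁻¹
Accumulation ratio R = 1 / (1 − e^(−kτ)) = 1 / (1 − e^(−0.04359×19.0)) = 1 / (1 − 0.4368) = 1.776
Loading dose = maintenance dose × R = 441 × 1.776 ≈ 783 mg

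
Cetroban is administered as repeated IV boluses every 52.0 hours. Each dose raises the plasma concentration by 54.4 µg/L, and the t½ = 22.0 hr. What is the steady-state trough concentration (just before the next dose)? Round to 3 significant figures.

13.1 µg/L

k = ln 2 / 22.0 = 0.03151 hr⁻¹
Fraction remaining after one interval: e^(−kτ) = e^(−0.03151 × 52.0) = 0.1943
R = 1 / (1 − 0.1943) = 1.241
Css,max = 54.4 × 1.241 = 67.52 µg/L
Css,min = Css,max × e^(−kτ) = 67.52 × 0.1943 ≈ 13.1 µg/L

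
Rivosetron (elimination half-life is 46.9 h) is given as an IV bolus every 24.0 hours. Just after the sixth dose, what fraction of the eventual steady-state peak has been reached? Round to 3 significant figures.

0.881

k = ln 2 / 46.9 = 0.01478 h⁻¹
f_n = 1 − e^(−nkτ) = 1 − e^(−6 × 0.01478 × 24.0) = 1 − e^(−2.128) = 1 − 0.1190 ≈ 0.881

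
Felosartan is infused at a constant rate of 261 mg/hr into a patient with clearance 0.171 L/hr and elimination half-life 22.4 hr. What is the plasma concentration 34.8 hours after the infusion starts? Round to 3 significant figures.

Css = rate / CL = 261 / 0.171 = 1526 µg/mL
k = ln 2 / 22.4 = 0.03094 hr⁻¹
C(t) = Css (1 − e^(−kt)) = 1526 × (1 − e^(−1.077)) = 1526 × 0.6593 ≈ 1010 µg/mL

1010 µg/mL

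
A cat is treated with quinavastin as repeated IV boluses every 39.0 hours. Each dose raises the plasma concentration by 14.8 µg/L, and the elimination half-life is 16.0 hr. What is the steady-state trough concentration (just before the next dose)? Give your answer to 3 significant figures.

k = ln 2 / 16.0 = 0.04332 hr⁻¹
Fraction remaining after one interval: e^(−kτ) = e^(−0.04332 × 39.0) = 0.1846
R = 1 / (1 − 0.1846) = 1.226
Css,max = 14.8 × 1.226 = 18.15 µg/L
Css,min = Css,max × e^(−kτ) = 18.15 × 0.1846 ≈ 3.35 µg/L

3.35 µg/L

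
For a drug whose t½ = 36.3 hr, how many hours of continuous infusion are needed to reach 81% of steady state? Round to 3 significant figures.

87.0 hours

k = ln 2 / 36.3 = 0.01909 hr⁻¹
f = 1 − e^(−kt)  ⇒  t = −ln(1 − f) / k
t = −ln(1 − 0.81) / 0.01909 = 1.661 / 0.01909 ≈ 87.0 hours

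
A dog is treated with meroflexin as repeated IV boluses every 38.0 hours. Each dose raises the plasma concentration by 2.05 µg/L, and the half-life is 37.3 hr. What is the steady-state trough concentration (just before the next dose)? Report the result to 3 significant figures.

k = ln 2 / 37.3 = 0.01858 hr⁻¹
Fraction remaining after one interval: e^(−kτ) = e^(−0.01858 × 38.0) = 0.4935
R = 1 / (1 − 0.4935) = 1.974
Css,max = 2.05 × 1.974 = 4.048 µg/L
Css,min = Css,max × e^(−kτ) = 4.048 × 0.4935 ≈ 2.00 µg/L

2.00 µg/L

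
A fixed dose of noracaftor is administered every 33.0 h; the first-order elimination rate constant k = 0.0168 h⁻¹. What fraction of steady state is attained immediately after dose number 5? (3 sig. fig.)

0.937

f_n = 1 − e^(−nkτ) = 1 − e^(−5 × 0.01680 × 33.0) = 1 − e^(−2.772) = 1 − 0.06254 ≈ 0.937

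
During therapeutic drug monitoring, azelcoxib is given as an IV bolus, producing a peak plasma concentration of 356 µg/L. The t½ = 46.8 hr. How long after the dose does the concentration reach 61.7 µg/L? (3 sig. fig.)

k = ln 2 / 46.8 = 0.01481 hr⁻¹
C(t) = C₀ e^(−kt)  ⇒  t = ln(C₀/C) / k
t = ln(356/61.7) / 0.01481 = 1.753 / 0.01481 ≈ 118 hours

118 hours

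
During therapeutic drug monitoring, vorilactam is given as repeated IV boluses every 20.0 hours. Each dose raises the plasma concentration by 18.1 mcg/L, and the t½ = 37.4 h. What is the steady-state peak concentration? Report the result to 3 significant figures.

58.4 mcg/L

k = ln 2 / 37.4 = 0.01853 h⁻¹
Fraction remaining after one interval: e^(−kτ) = e^(−0.01853 × 20.0) = 0.6903
R = 1 / (1 − 0.6903) = 3.229
Css,max = 18.1 × 3.229 ≈ 58.4 mcg/L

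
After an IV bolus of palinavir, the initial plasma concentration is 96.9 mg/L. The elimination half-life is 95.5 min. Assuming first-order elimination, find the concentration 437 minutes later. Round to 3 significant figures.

k = ln 2 / 95.5 = 0.007258 min⁻¹
437 min is 4.576 half-lives, so C = 96.9 × (1/2)^4.576 = 96.9 × 0.04193 ≈ 4.06 mg/L

4.06 mg/L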